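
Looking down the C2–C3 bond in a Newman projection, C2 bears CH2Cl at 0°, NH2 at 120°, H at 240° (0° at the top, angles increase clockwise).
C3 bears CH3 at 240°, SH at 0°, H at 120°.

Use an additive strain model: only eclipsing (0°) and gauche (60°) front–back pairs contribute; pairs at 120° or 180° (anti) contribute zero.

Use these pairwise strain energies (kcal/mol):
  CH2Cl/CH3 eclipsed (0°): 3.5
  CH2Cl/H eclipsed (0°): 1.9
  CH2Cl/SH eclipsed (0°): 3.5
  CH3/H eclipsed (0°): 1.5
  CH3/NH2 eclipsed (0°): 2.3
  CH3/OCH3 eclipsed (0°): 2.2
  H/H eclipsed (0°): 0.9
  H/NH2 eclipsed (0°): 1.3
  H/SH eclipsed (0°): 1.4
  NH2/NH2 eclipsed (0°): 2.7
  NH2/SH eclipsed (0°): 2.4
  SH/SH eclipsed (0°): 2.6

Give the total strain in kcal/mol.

This conformer is eclipsed. CH2Cl at 0° is eclipsed with SH at 0° (3.5); NH2 at 120° is eclipsed with H at 120° (1.3); H at 240° is eclipsed with CH3 at 240° (1.5). Total 6.3 kcal/mol.

6.3 kcal/mol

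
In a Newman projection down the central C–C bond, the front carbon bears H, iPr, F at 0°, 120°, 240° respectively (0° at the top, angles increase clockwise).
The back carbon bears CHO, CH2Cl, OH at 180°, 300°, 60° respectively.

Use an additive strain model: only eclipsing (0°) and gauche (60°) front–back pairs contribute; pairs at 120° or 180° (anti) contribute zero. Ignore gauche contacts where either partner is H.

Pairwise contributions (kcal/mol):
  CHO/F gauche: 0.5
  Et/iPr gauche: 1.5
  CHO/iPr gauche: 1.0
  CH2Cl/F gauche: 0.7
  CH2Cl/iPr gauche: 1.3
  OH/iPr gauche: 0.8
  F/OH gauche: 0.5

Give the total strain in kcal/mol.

This conformer (staggered): iPr–CHO gauche, iPr–OH gauche, F–CHO gauche, F–CH2Cl gauche; 1.0 + 0.8 + 0.5 + 0.7 = 3.0 kcal/mol.

3.0 kcal/mol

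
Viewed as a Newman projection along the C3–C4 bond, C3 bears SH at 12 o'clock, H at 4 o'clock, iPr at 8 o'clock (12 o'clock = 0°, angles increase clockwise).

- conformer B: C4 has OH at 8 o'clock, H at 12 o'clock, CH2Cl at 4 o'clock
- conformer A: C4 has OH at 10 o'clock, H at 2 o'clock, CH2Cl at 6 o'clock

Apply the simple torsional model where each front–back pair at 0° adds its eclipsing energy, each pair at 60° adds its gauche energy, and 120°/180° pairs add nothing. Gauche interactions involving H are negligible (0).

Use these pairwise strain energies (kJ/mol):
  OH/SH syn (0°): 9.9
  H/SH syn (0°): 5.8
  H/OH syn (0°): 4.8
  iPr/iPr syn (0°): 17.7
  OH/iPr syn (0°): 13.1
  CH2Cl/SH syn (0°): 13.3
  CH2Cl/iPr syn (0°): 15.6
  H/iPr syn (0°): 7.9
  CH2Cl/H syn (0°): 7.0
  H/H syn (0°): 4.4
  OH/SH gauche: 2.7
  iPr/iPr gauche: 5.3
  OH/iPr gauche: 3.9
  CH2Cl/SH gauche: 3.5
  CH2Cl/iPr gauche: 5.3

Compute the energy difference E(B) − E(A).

B (eclipsed): SH(0°)/H(0°) eclipsed 5.8; H(120°)/CH2Cl(120°) eclipsed 7.0; iPr(240°)/OH(240°) eclipsed 13.1 → 25.9 kJ/mol.
A (staggered): SH(0°)/OH(300°) gauche 2.7; iPr(240°)/OH(300°) gauche 3.9; iPr(240°)/CH2Cl(180°) gauche 5.3 → 11.9 kJ/mol.
E(B) − E(A) = 25.9 − 11.9 = +14.0 kJ/mol.

+14.0 kJ/mol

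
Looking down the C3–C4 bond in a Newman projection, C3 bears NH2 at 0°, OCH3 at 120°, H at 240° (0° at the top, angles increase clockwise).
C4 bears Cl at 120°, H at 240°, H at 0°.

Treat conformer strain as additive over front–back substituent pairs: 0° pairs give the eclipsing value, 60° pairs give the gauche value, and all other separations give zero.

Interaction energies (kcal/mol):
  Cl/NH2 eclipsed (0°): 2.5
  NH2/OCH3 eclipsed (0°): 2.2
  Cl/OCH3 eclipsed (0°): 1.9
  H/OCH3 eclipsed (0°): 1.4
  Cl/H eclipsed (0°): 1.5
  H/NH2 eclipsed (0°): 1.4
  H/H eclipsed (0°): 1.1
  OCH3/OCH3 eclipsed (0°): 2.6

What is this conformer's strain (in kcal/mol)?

4.4 kcal/mol

This conformer is eclipsed. NH2 at 0° is eclipsed with H at 0° (1.4); OCH3 at 120° is eclipsed with Cl at 120° (1.9); H at 240° is eclipsed with H at 240° (1.1). Total 4.4 kcal/mol.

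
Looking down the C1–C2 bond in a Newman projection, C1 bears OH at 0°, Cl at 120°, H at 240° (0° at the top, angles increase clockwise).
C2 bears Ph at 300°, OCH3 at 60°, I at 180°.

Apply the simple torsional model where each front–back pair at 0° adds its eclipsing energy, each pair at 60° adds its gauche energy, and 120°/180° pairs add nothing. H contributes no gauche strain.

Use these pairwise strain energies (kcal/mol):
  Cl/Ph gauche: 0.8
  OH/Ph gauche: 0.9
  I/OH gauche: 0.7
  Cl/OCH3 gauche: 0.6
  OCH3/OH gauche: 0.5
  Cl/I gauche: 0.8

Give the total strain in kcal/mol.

This conformer is staggered. OH at 0° is gauche with Ph at 300° (0.9); OH at 0° is gauche with OCH3 at 60° (0.5); Cl at 120° is gauche with OCH3 at 60° (0.6); Cl at 120° is gauche with I at 180° (0.8). Total 2.8 kcal/mol.

2.8 kcal/mol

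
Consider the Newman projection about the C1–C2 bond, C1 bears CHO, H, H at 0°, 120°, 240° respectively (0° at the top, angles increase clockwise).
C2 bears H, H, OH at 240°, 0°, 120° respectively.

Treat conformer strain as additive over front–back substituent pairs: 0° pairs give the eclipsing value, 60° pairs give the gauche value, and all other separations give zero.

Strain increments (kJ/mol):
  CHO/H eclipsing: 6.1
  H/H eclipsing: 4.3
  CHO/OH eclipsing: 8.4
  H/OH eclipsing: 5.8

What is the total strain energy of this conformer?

This conformer (eclipsed): CHO–H eclipsed, H–OH eclipsed, H–H eclipsed; 6.1 + 5.8 + 4.3 = 16.2 kJ/mol.

16.2 kJ/mol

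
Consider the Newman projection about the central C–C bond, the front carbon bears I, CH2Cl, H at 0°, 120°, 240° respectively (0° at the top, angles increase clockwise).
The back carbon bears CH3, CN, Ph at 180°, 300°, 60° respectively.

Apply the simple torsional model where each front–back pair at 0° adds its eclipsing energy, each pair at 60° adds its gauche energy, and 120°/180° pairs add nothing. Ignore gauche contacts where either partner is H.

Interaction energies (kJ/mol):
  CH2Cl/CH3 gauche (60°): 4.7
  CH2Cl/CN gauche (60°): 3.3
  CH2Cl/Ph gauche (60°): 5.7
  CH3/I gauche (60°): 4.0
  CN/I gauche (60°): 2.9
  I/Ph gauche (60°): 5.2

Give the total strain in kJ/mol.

This conformer (staggered): I(0°)/CN(300°) gauche 2.9; I(0°)/Ph(60°) gauche 5.2; CH2Cl(120°)/CH3(180°) gauche 4.7; CH2Cl(120°)/Ph(60°) gauche 5.7 → 18.5 kJ/mol.

18.5 kJ/mol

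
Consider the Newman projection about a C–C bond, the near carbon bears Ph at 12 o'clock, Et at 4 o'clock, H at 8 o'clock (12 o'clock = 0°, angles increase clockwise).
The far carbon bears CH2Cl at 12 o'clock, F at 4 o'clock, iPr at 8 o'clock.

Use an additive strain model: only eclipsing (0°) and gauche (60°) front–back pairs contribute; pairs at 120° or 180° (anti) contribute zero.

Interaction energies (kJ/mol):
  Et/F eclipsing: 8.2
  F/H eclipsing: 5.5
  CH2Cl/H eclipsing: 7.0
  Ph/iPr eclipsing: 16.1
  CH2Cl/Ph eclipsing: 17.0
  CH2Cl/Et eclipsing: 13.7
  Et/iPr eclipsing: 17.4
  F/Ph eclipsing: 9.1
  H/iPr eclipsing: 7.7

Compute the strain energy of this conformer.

32.9 kJ/mol

This conformer (eclipsed): Ph–CH2Cl eclipsed, Et–F eclipsed, H–iPr eclipsed; 17.0 + 8.2 + 7.7 = 32.9 kJ/mol.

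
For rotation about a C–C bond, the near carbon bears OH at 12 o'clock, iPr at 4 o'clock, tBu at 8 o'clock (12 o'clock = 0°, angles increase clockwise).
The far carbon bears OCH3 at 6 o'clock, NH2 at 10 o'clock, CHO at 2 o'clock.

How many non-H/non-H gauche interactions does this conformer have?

Non-H gauche pairs: OH(0°)/NH2(300°); OH(0°)/CHO(60°); iPr(120°)/OCH3(180°); iPr(120°)/CHO(60°); tBu(240°)/OCH3(180°); tBu(240°)/NH2(300°) — 6 interactions.

6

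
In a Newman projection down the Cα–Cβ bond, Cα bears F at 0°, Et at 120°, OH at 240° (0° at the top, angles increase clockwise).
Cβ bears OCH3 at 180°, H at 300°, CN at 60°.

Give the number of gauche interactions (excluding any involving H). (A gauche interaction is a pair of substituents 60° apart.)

4

Non-H gauche pairs: F(0°)/CN(60°); Et(120°)/OCH3(180°); Et(120°)/CN(60°); OH(240°)/OCH3(180°) — 4 interactions.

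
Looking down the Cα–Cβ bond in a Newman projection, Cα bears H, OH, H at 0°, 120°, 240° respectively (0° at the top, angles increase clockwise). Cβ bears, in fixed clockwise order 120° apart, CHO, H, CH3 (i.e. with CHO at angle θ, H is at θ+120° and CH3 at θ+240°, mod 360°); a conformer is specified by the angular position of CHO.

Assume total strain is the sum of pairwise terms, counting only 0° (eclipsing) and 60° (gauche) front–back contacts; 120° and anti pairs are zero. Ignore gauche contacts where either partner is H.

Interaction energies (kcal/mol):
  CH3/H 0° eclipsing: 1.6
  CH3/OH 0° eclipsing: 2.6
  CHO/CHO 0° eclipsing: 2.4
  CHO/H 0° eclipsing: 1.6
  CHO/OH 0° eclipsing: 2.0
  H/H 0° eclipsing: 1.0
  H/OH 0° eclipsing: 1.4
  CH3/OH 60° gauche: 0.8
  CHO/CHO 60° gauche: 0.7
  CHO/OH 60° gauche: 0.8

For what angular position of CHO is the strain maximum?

240°

CHO at 0° is eclipsed. H at 0° is eclipsed with CHO at 0° (1.6); OH at 120° is eclipsed with H at 120° (1.4); H at 240° is eclipsed with CH3 at 240° (1.6). Total 4.6 kcal/mol.
CHO at 60° is staggered. OH at 120° is gauche with CHO at 60° (0.8). Total 0.8 kcal/mol.
CHO at 120° is eclipsed. H at 0° is eclipsed with CH3 at 0° (1.6); OH at 120° is eclipsed with CHO at 120° (2.0); H at 240° is eclipsed with H at 240° (1.0). Total 4.6 kcal/mol.
CHO at 180° is staggered. OH at 120° is gauche with CHO at 180° (0.8); OH at 120° is gauche with CH3 at 60° (0.8). Total 1.6 kcal/mol.
CHO at 240° is eclipsed. H at 0° is eclipsed with H at 0° (1.0); OH at 120° is eclipsed with CH3 at 120° (2.6); H at 240° is eclipsed with CHO at 240° (1.6). Total 5.2 kcal/mol.
CHO at 300° is staggered. OH at 120° is gauche with CH3 at 180° (0.8). Total 0.8 kcal/mol.
The maximum (5.2 kcal/mol) occurs with CHO at 240°.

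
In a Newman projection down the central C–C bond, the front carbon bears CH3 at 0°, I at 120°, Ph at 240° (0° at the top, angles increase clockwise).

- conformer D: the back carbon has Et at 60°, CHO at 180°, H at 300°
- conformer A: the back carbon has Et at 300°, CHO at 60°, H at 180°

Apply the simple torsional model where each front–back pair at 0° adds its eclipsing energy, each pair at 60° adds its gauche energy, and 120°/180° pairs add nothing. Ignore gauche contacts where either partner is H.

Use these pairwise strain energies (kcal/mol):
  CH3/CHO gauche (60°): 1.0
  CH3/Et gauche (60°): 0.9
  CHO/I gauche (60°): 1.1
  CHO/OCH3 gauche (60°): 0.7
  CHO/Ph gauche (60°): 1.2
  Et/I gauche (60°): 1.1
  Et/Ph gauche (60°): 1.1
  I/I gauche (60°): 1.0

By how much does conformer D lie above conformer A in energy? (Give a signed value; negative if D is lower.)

D (staggered): CH3–Et gauche, I–Et gauche, I–CHO gauche, Ph–CHO gauche; 0.9 + 1.1 + 1.1 + 1.2 = 4.3 kcal/mol.
A (staggered): CH3–Et gauche, CH3–CHO gauche, I–CHO gauche, Ph–Et gauche; 0.9 + 1.0 + 1.1 + 1.1 = 4.1 kcal/mol.
E(D) − E(A) = 4.3 − 4.1 = +0.2 kcal/mol.

+0.2 kcal/mol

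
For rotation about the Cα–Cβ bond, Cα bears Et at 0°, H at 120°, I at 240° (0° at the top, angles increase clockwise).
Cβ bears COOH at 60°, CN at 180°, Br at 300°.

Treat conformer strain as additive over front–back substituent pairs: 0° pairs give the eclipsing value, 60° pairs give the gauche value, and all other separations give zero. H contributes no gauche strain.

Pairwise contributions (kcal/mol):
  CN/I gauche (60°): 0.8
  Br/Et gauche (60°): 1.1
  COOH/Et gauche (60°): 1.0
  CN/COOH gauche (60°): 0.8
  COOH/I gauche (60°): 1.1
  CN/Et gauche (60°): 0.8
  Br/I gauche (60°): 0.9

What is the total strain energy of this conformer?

This conformer is staggered. Et at 0° is gauche with COOH at 60° (1.0); Et at 0° is gauche with Br at 300° (1.1); I at 240° is gauche with CN at 180° (0.8); I at 240° is gauche with Br at 300° (0.9). Total 3.8 kcal/mol.

3.8 kcal/mol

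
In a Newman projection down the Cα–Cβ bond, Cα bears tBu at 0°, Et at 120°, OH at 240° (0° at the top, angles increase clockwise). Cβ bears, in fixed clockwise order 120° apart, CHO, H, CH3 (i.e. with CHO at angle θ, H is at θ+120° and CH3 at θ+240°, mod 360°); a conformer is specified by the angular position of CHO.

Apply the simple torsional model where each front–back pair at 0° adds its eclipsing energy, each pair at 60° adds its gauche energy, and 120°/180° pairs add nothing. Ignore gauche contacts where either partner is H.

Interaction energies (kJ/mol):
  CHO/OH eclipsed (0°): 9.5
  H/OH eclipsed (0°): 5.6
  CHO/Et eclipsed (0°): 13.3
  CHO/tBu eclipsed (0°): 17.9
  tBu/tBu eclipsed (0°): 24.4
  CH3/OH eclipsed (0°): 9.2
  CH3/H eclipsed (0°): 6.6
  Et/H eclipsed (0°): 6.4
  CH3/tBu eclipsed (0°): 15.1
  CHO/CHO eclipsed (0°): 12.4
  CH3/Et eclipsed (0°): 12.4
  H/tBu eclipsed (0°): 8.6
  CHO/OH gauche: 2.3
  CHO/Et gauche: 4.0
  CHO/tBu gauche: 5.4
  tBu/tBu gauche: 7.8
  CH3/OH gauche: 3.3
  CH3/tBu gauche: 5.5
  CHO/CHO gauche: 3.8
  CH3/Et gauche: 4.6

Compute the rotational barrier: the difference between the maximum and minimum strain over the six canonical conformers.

CHO at 0° is eclipsed. tBu at 0° is eclipsed with CHO at 0° (17.9); Et at 120° is eclipsed with H at 120° (6.4); OH at 240° is eclipsed with CH3 at 240° (9.2). Total 33.5 kJ/mol.
CHO at 60° is staggered. tBu at 0° is gauche with CHO at 60° (5.4); tBu at 0° is gauche with CH3 at 300° (5.5); Et at 120° is gauche with CHO at 60° (4.0); OH at 240° is gauche with CH3 at 300° (3.3). Total 18.2 kJ/mol.
CHO at 120° is eclipsed. tBu at 0° is eclipsed with CH3 at 0° (15.1); Et at 120° is eclipsed with CHO at 120° (13.3); OH at 240° is eclipsed with H at 240° (5.6). Total 34.0 kJ/mol.
CHO at 180° is staggered. tBu at 0° is gauche with CH3 at 60° (5.5); Et at 120° is gauche with CHO at 180° (4.0); Et at 120° is gauche with CH3 at 60° (4.6); OH at 240° is gauche with CHO at 180° (2.3). Total 16.4 kJ/mol.
CHO at 240° is eclipsed. tBu at 0° is eclipsed with H at 0° (8.6); Et at 120° is eclipsed with CH3 at 120° (12.4); OH at 240° is eclipsed with CHO at 240° (9.5). Total 30.5 kJ/mol.
CHO at 300° is staggered. tBu at 0° is gauche with CHO at 300° (5.4); Et at 120° is gauche with CH3 at 180° (4.6); OH at 240° is gauche with CHO at 300° (2.3); OH at 240° is gauche with CH3 at 180° (3.3). Total 15.6 kJ/mol.
Max at 120° (34.0 kJ/mol), min at 300° (15.6 kJ/mol); barrier = 18.4 kJ/mol.

18.4 kJ/mol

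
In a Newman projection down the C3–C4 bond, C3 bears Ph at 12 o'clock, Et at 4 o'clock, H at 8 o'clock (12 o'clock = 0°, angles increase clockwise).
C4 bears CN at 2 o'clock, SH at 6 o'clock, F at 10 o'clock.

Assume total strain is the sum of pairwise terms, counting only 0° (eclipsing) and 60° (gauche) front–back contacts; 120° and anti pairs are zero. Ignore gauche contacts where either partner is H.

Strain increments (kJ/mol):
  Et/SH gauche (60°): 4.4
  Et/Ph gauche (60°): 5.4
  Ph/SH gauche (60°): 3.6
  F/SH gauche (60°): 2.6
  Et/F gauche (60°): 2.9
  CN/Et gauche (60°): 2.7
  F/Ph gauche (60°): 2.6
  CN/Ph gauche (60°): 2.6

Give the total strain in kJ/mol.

This conformer is staggered. Ph at 0° is gauche with CN at 60° (2.6); Ph at 0° is gauche with F at 300° (2.6); Et at 120° is gauche with CN at 60° (2.7); Et at 120° is gauche with SH at 180° (4.4). Total 12.3 kJ/mol.

12.3 kJ/mol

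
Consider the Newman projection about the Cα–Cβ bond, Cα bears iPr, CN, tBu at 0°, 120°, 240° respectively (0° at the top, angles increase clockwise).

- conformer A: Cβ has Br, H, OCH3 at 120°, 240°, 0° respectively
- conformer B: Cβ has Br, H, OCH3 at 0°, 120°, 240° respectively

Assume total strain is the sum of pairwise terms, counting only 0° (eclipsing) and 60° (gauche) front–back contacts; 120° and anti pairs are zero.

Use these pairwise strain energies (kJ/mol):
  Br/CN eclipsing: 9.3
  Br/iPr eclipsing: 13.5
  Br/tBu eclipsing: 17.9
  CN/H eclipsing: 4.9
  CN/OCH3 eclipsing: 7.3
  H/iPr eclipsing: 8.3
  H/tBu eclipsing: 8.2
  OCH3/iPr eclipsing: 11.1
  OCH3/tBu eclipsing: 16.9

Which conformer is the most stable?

A

A (eclipsed): iPr(0°)/OCH3(0°) eclipsed 11.1; CN(120°)/Br(120°) eclipsed 9.3; tBu(240°)/H(240°) eclipsed 8.2 → 28.6 kJ/mol.
B (eclipsed): iPr(0°)/Br(0°) eclipsed 13.5; CN(120°)/H(120°) eclipsed 4.9; tBu(240°)/OCH3(240°) eclipsed 16.9 → 35.3 kJ/mol.
A has the lowest total (28.6 kJ/mol).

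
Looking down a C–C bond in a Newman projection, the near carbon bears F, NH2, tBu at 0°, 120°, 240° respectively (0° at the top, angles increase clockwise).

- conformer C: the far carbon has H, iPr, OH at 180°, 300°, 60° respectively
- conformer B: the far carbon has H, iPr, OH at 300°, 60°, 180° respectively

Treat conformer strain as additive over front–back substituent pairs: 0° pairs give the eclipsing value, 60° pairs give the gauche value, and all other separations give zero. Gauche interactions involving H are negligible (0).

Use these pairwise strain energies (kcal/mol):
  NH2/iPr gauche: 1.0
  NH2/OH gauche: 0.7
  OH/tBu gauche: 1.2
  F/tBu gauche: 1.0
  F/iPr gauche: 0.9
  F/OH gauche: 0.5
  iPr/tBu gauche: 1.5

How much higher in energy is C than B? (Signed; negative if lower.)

C (staggered): F(0°)/iPr(300°) gauche 0.9; F(0°)/OH(60°) gauche 0.5; NH2(120°)/OH(60°) gauche 0.7; tBu(240°)/iPr(300°) gauche 1.5 → 3.6 kcal/mol.
B (staggered): F(0°)/iPr(60°) gauche 0.9; NH2(120°)/iPr(60°) gauche 1.0; NH2(120°)/OH(180°) gauche 0.7; tBu(240°)/OH(180°) gauche 1.2 → 3.8 kcal/mol.
E(C) − E(B) = 3.6 − 3.8 = -0.2 kcal/mol.

-0.2 kcal/mol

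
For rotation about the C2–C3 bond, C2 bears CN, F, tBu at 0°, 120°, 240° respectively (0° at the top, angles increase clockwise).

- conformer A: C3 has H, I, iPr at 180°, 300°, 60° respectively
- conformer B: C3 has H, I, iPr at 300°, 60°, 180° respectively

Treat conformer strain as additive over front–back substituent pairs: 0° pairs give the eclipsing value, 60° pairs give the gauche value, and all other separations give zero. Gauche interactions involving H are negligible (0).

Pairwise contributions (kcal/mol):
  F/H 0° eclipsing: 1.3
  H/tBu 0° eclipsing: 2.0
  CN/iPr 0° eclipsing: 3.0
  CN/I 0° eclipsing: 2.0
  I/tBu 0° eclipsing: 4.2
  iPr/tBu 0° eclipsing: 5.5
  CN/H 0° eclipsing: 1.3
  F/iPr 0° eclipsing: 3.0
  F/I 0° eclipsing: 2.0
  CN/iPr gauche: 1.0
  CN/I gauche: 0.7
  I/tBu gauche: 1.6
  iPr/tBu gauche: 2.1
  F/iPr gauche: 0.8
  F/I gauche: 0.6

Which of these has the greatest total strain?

B

A is staggered. CN at 0° is gauche with I at 300° (0.7); CN at 0° is gauche with iPr at 60° (1.0); F at 120° is gauche with iPr at 60° (0.8); tBu at 240° is gauche with I at 300° (1.6). Total 4.1 kcal/mol.
B is staggered. CN at 0° is gauche with I at 60° (0.7); F at 120° is gauche with I at 60° (0.6); F at 120° is gauche with iPr at 180° (0.8); tBu at 240° is gauche with iPr at 180° (2.1). Total 4.2 kcal/mol.
B has the highest total (4.2 kcal/mol).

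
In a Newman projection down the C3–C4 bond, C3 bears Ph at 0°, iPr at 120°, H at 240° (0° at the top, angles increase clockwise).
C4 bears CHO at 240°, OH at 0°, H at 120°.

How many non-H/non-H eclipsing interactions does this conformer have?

1

Non-H eclipsing pairs: Ph(0°)/OH(0°) — 1 interaction.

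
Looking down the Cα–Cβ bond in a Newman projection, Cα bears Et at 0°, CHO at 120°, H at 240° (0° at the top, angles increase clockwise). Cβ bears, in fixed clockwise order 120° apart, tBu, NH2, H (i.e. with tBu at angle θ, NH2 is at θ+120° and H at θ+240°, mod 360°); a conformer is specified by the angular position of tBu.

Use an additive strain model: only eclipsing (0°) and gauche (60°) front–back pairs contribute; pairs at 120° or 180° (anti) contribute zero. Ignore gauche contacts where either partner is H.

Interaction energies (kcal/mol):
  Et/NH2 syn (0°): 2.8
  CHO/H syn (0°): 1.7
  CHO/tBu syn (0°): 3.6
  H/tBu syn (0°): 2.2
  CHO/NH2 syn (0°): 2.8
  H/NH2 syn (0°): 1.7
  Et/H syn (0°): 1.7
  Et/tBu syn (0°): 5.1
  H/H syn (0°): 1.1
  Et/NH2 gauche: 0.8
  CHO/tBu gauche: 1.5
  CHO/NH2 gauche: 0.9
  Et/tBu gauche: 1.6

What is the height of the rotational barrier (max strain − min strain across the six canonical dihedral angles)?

tBu at 0° is eclipsed. Et at 0° is eclipsed with tBu at 0° (5.1); CHO at 120° is eclipsed with NH2 at 120° (2.8); H at 240° is eclipsed with H at 240° (1.1). Total 9.0 kcal/mol.
tBu at 60° is staggered. Et at 0° is gauche with tBu at 60° (1.6); CHO at 120° is gauche with tBu at 60° (1.5); CHO at 120° is gauche with NH2 at 180° (0.9). Total 4.0 kcal/mol.
tBu at 120° is eclipsed. Et at 0° is eclipsed with H at 0° (1.7); CHO at 120° is eclipsed with tBu at 120° (3.6); H at 240° is eclipsed with NH2 at 240° (1.7). Total 7.0 kcal/mol.
tBu at 180° is staggered. Et at 0° is gauche with NH2 at 300° (0.8); CHO at 120° is gauche with tBu at 180° (1.5). Total 2.3 kcal/mol.
tBu at 240° is eclipsed. Et at 0° is eclipsed with NH2 at 0° (2.8); CHO at 120° is eclipsed with H at 120° (1.7); H at 240° is eclipsed with tBu at 240° (2.2). Total 6.7 kcal/mol.
tBu at 300° is staggered. Et at 0° is gauche with tBu at 300° (1.6); Et at 0° is gauche with NH2 at 60° (0.8); CHO at 120° is gauche with NH2 at 60° (0.9). Total 3.3 kcal/mol.
Max at 0° (9.0 kcal/mol), min at 180° (2.3 kcal/mol); barrier = 6.7 kcal/mol.

6.7 kcal/mol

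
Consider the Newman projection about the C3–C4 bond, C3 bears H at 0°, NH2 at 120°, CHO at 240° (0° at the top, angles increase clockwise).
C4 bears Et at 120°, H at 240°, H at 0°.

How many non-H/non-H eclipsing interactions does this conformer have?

1

Non-H eclipsing pairs: NH2(120°)/Et(120°) — 1 interaction.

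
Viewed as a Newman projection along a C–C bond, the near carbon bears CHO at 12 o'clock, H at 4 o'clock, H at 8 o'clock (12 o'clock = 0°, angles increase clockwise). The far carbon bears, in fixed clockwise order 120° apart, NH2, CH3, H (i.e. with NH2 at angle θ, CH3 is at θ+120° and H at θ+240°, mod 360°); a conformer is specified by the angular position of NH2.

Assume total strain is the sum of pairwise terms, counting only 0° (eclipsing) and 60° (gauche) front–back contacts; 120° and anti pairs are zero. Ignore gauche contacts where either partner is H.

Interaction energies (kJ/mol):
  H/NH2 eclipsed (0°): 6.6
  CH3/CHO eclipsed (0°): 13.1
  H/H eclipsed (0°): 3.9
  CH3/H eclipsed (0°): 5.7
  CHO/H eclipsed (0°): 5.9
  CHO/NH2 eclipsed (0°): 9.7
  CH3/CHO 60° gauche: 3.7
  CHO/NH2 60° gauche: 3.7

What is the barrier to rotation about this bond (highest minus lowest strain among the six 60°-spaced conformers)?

NH2 at 0° (eclipsed): CHO(0°)/NH2(0°) eclipsed 9.7; H(120°)/CH3(120°) eclipsed 5.7; H(240°)/H(240°) eclipsed 3.9 → 19.3 kJ/mol.
NH2 at 60° (staggered): CHO(0°)/NH2(60°) gauche 3.7 → 3.7 kJ/mol.
NH2 at 120° (eclipsed): CHO(0°)/H(0°) eclipsed 5.9; H(120°)/NH2(120°) eclipsed 6.6; H(240°)/CH3(240°) eclipsed 5.7 → 18.2 kJ/mol.
NH2 at 180° (staggered): CHO(0°)/CH3(300°) gauche 3.7 → 3.7 kJ/mol.
NH2 at 240° (eclipsed): CHO(0°)/CH3(0°) eclipsed 13.1; H(120°)/H(120°) eclipsed 3.9; H(240°)/NH2(240°) eclipsed 6.6 → 23.6 kJ/mol.
NH2 at 300° (staggered): CHO(0°)/NH2(300°) gauche 3.7; CHO(0°)/CH3(60°) gauche 3.7 → 7.4 kJ/mol.
Max at 240° (23.6 kJ/mol), min at 60° (3.7 kJ/mol); barrier = 19.9 kJ/mol.

19.9 kJ/mol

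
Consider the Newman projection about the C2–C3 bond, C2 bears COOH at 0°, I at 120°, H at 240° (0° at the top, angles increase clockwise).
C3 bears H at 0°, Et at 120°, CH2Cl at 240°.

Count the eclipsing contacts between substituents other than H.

Non-H eclipsing pairs: I(120°)/Et(120°) — 1 interaction.

1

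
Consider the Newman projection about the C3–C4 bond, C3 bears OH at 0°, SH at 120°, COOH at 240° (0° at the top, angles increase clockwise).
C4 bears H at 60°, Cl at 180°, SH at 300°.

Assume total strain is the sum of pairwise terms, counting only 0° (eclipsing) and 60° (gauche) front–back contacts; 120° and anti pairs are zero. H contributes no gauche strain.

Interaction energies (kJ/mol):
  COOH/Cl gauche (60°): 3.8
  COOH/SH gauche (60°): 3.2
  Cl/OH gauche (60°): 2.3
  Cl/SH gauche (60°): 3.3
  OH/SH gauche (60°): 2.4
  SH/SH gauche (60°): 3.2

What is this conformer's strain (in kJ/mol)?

This conformer (staggered): OH–SH gauche, SH–Cl gauche, COOH–Cl gauche, COOH–SH gauche; 2.4 + 3.3 + 3.8 + 3.2 = 12.7 kJ/mol.

12.7 kJ/mol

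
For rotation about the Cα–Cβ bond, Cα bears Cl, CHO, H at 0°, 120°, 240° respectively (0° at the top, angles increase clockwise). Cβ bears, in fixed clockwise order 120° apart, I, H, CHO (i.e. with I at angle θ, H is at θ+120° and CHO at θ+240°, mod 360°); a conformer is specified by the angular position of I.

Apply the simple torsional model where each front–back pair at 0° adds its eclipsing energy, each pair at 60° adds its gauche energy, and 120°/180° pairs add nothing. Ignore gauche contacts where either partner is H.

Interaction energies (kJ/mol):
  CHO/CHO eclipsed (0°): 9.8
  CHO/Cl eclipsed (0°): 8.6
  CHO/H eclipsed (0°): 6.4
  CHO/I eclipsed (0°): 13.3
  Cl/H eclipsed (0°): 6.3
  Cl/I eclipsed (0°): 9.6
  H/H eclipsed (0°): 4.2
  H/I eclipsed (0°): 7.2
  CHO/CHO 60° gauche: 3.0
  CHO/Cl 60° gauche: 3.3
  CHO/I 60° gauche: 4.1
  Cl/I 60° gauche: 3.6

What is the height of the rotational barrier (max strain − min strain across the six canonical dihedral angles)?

19.5 kJ/mol

I at 0° (eclipsed): Cl–I eclipsed, CHO–H eclipsed, H–CHO eclipsed; 9.6 + 6.4 + 6.4 = 22.4 kJ/mol.
I at 60° (staggered): Cl–I gauche, Cl–CHO gauche, CHO–I gauche; 3.6 + 3.3 + 4.1 = 11.0 kJ/mol.
I at 120° (eclipsed): Cl–CHO eclipsed, CHO–I eclipsed, H–H eclipsed; 8.6 + 13.3 + 4.2 = 26.1 kJ/mol.
I at 180° (staggered): Cl–CHO gauche, CHO–I gauche, CHO–CHO gauche; 3.3 + 4.1 + 3.0 = 10.4 kJ/mol.
I at 240° (eclipsed): Cl–H eclipsed, CHO–CHO eclipsed, H–I eclipsed; 6.3 + 9.8 + 7.2 = 23.3 kJ/mol.
I at 300° (staggered): Cl–I gauche, CHO–CHO gauche; 3.6 + 3.0 = 6.6 kJ/mol.
Max at 120° (26.1 kJ/mol), min at 300° (6.6 kJ/mol); barrier = 19.5 kJ/mol.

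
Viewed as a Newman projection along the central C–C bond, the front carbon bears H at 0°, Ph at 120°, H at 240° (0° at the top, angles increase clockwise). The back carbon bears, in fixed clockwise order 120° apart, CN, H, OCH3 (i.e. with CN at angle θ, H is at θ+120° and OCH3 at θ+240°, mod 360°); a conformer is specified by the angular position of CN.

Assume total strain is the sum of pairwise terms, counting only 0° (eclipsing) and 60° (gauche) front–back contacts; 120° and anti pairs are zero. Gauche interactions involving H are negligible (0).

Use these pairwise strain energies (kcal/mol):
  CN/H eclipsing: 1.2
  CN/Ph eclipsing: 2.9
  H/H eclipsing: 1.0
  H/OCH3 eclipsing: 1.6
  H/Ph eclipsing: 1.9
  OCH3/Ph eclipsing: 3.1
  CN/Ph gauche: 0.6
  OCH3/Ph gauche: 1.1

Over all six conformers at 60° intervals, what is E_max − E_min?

CN at 0° (eclipsed): H–CN eclipsed, Ph–H eclipsed, H–OCH3 eclipsed; 1.2 + 1.9 + 1.6 = 4.7 kcal/mol.
CN at 60° (staggered): Ph–CN gauche; 0.6 = 0.6 kcal/mol.
CN at 120° (eclipsed): H–OCH3 eclipsed, Ph–CN eclipsed, H–H eclipsed; 1.6 + 2.9 + 1.0 = 5.5 kcal/mol.
CN at 180° (staggered): Ph–CN gauche, Ph–OCH3 gauche; 0.6 + 1.1 = 1.7 kcal/mol.
CN at 240° (eclipsed): H–H eclipsed, Ph–OCH3 eclipsed, H–CN eclipsed; 1.0 + 3.1 + 1.2 = 5.3 kcal/mol.
CN at 300° (staggered): Ph–OCH3 gauche; 1.1 = 1.1 kcal/mol.
Max at 120° (5.5 kcal/mol), min at 60° (0.6 kcal/mol); barrier = 4.9 kcal/mol.

4.9 kcal/mol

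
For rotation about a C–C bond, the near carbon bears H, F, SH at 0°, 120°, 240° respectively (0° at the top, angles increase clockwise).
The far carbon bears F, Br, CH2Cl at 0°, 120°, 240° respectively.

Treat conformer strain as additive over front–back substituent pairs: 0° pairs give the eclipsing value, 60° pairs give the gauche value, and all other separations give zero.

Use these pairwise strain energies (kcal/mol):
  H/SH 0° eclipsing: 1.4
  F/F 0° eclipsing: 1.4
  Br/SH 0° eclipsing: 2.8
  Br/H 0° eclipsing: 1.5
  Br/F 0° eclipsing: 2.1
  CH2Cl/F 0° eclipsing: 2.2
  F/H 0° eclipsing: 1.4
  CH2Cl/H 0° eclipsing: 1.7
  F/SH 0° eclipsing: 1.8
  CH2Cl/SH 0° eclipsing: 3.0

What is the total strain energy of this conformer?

This conformer is eclipsed. H at 0° is eclipsed with F at 0° (1.4); F at 120° is eclipsed with Br at 120° (2.1); SH at 240° is eclipsed with CH2Cl at 240° (3.0). Total 6.5 kcal/mol.

6.5 kcal/mol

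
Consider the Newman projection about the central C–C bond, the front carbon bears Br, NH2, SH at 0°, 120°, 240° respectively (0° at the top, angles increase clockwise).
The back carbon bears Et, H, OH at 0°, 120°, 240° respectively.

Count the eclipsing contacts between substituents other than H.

2

Non-H eclipsing pairs: Br(0°)/Et(0°); SH(240°)/OH(240°) — 2 interactions.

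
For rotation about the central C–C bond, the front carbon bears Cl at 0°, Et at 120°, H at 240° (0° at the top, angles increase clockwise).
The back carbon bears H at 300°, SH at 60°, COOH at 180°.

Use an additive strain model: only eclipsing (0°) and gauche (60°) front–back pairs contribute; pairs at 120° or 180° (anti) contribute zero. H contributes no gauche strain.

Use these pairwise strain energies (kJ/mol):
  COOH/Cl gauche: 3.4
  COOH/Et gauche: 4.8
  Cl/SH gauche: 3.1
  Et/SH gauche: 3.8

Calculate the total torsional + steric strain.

11.7 kJ/mol

This conformer (staggered): Cl–SH gauche, Et–SH gauche, Et–COOH gauche; 3.1 + 3.8 + 4.8 = 11.7 kJ/mol.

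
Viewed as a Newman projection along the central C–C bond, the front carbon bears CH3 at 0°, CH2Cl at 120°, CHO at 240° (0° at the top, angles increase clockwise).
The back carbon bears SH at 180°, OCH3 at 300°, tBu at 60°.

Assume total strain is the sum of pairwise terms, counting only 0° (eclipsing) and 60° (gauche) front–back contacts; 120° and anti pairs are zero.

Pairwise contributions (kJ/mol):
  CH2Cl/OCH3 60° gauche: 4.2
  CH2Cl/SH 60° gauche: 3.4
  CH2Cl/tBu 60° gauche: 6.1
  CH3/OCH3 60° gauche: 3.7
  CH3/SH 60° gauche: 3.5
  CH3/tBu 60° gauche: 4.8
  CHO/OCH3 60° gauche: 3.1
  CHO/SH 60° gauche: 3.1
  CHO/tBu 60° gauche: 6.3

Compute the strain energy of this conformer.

24.2 kJ/mol

This conformer (staggered): CH3–OCH3 gauche, CH3–tBu gauche, CH2Cl–SH gauche, CH2Cl–tBu gauche, CHO–SH gauche, CHO–OCH3 gauche; 3.7 + 4.8 + 3.4 + 6.1 + 3.1 + 3.1 = 24.2 kJ/mol.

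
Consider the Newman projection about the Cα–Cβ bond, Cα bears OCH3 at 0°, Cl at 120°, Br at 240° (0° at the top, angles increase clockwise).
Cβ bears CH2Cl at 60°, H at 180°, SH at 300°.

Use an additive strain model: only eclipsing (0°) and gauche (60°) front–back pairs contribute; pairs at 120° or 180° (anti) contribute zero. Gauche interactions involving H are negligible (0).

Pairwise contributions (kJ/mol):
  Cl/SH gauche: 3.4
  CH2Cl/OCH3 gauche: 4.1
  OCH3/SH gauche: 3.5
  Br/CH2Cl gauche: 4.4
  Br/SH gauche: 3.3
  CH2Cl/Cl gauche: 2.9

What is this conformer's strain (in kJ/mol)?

13.8 kJ/mol

This conformer (staggered): OCH3(0°)/CH2Cl(60°) gauche 4.1; OCH3(0°)/SH(300°) gauche 3.5; Cl(120°)/CH2Cl(60°) gauche 2.9; Br(240°)/SH(300°) gauche 3.3 → 13.8 kJ/mol.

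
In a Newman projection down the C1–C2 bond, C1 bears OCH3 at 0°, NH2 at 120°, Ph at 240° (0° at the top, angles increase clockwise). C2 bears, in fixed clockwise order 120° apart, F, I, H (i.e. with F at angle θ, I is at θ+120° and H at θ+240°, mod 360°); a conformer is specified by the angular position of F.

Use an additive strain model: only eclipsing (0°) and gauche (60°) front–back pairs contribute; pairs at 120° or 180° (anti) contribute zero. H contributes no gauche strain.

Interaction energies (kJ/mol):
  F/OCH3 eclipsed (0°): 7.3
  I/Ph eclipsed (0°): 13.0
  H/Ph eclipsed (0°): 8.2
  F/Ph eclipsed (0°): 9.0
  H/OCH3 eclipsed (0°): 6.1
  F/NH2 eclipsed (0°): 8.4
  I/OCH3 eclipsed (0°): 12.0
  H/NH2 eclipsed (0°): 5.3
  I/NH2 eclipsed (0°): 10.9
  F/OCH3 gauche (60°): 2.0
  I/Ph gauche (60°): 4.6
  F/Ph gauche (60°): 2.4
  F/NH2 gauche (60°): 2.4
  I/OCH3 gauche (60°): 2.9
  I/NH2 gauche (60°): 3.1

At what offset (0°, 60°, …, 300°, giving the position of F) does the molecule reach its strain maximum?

F at 0° (eclipsed): OCH3(0°)/F(0°) eclipsed 7.3; NH2(120°)/I(120°) eclipsed 10.9; Ph(240°)/H(240°) eclipsed 8.2 → 26.4 kJ/mol.
F at 60° (staggered): OCH3(0°)/F(60°) gauche 2.0; NH2(120°)/F(60°) gauche 2.4; NH2(120°)/I(180°) gauche 3.1; Ph(240°)/I(180°) gauche 4.6 → 12.1 kJ/mol.
F at 120° (eclipsed): OCH3(0°)/H(0°) eclipsed 6.1; NH2(120°)/F(120°) eclipsed 8.4; Ph(240°)/I(240°) eclipsed 13.0 → 27.5 kJ/mol.
F at 180° (staggered): OCH3(0°)/I(300°) gauche 2.9; NH2(120°)/F(180°) gauche 2.4; Ph(240°)/F(180°) gauche 2.4; Ph(240°)/I(300°) gauche 4.6 → 12.3 kJ/mol.
F at 240° (eclipsed): OCH3(0°)/I(0°) eclipsed 12.0; NH2(120°)/H(120°) eclipsed 5.3; Ph(240°)/F(240°) eclipsed 9.0 → 26.3 kJ/mol.
F at 300° (staggered): OCH3(0°)/F(300°) gauche 2.0; OCH3(0°)/I(60°) gauche 2.9; NH2(120°)/I(60°) gauche 3.1; Ph(240°)/F(300°) gauche 2.4 → 10.4 kJ/mol.
The maximum (27.5 kJ/mol) occurs with F at 120°.

120°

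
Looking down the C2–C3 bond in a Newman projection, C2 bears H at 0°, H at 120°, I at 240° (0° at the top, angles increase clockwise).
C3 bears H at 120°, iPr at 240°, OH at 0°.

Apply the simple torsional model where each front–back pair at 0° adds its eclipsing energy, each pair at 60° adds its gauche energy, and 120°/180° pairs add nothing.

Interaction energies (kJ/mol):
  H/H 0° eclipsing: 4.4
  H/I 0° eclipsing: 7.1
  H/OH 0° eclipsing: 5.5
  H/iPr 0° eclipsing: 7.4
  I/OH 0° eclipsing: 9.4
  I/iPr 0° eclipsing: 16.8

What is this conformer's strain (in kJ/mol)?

This conformer (eclipsed): H–OH eclipsed, H–H eclipsed, I–iPr eclipsed; 5.5 + 4.4 + 16.8 = 26.7 kJ/mol.

26.7 kJ/mol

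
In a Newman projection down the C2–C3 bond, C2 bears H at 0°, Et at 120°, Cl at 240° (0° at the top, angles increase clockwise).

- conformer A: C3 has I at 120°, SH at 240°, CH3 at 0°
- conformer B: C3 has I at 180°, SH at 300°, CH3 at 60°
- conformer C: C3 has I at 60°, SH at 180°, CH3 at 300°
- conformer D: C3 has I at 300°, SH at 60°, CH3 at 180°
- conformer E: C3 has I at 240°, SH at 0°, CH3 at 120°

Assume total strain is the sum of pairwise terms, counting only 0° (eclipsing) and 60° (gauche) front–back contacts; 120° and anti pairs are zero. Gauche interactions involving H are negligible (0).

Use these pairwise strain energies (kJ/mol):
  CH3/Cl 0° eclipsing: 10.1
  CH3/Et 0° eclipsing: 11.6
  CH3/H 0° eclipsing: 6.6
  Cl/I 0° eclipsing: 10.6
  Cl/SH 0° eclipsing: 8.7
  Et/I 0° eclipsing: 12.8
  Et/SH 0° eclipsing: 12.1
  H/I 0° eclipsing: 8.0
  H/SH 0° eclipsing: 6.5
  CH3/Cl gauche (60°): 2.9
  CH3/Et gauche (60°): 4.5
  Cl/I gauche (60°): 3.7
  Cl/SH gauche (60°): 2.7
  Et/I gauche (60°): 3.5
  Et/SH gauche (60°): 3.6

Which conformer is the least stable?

E

A is eclipsed. H at 0° is eclipsed with CH3 at 0° (6.6); Et at 120° is eclipsed with I at 120° (12.8); Cl at 240° is eclipsed with SH at 240° (8.7). Total 28.1 kJ/mol.
B is staggered. Et at 120° is gauche with I at 180° (3.5); Et at 120° is gauche with CH3 at 60° (4.5); Cl at 240° is gauche with I at 180° (3.7); Cl at 240° is gauche with SH at 300° (2.7). Total 14.4 kJ/mol.
C is staggered. Et at 120° is gauche with I at 60° (3.5); Et at 120° is gauche with SH at 180° (3.6); Cl at 240° is gauche with SH at 180° (2.7); Cl at 240° is gauche with CH3 at 300° (2.9). Total 12.7 kJ/mol.
D is staggered. Et at 120° is gauche with SH at 60° (3.6); Et at 120° is gauche with CH3 at 180° (4.5); Cl at 240° is gauche with I at 300° (3.7); Cl at 240° is gauche with CH3 at 180° (2.9). Total 14.7 kJ/mol.
E is eclipsed. H at 0° is eclipsed with SH at 0° (6.5); Et at 120° is eclipsed with CH3 at 120° (11.6); Cl at 240° is eclipsed with I at 240° (10.6). Total 28.7 kJ/mol.
E has the highest total (28.7 kJ/mol).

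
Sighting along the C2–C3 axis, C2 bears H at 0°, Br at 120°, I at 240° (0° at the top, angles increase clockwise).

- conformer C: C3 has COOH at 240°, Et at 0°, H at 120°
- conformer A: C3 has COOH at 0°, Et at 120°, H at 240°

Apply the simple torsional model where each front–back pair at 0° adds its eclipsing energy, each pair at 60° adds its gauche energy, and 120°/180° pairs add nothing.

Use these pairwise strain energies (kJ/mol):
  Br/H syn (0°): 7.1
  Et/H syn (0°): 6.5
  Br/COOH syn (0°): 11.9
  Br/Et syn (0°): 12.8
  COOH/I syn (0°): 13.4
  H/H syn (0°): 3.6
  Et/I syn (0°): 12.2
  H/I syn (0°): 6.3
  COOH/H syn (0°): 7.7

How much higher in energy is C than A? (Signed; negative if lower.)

C (eclipsed): H(0°)/Et(0°) eclipsed 6.5; Br(120°)/H(120°) eclipsed 7.1; I(240°)/COOH(240°) eclipsed 13.4 → 27.0 kJ/mol.
A (eclipsed): H(0°)/COOH(0°) eclipsed 7.7; Br(120°)/Et(120°) eclipsed 12.8; I(240°)/H(240°) eclipsed 6.3 → 26.8 kJ/mol.
E(C) − E(A) = 27.0 − 26.8 = +0.2 kJ/mol.

+0.2 kJ/mol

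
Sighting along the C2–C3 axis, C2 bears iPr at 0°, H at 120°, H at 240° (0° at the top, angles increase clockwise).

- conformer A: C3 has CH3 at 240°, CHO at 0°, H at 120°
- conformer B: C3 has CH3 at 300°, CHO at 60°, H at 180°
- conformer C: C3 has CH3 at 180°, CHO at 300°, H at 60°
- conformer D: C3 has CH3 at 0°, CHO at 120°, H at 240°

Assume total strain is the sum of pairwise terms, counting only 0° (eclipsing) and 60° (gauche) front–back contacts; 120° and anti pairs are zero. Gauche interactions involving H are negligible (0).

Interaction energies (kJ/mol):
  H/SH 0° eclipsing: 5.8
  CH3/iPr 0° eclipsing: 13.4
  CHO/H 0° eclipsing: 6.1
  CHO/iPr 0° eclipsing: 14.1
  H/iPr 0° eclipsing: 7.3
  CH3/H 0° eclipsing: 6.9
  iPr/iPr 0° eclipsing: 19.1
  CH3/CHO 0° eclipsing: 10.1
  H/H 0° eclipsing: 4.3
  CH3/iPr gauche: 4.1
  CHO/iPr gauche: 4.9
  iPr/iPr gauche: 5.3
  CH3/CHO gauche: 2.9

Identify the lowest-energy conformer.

C

A (eclipsed): iPr–CHO eclipsed, H–H eclipsed, H–CH3 eclipsed; 14.1 + 4.3 + 6.9 = 25.3 kJ/mol.
B (staggered): iPr–CH3 gauche, iPr–CHO gauche; 4.1 + 4.9 = 9.0 kJ/mol.
C (staggered): iPr–CHO gauche; 4.9 = 4.9 kJ/mol.
D (eclipsed): iPr–CH3 eclipsed, H–CHO eclipsed, H–H eclipsed; 13.4 + 6.1 + 4.3 = 23.8 kJ/mol.
C has the lowest total (4.9 kJ/mol).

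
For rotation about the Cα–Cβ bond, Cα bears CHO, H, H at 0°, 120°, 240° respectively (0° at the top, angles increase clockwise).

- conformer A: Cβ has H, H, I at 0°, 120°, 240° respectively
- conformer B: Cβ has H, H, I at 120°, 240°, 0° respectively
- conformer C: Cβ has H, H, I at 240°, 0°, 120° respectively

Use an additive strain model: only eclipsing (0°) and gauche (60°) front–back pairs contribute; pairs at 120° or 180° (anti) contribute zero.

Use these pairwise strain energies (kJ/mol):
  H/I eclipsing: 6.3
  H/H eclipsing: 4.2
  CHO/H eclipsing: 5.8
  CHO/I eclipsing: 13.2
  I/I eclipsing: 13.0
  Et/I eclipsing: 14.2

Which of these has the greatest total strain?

B

A is eclipsed. CHO at 0° is eclipsed with H at 0° (5.8); H at 120° is eclipsed with H at 120° (4.2); H at 240° is eclipsed with I at 240° (6.3). Total 16.3 kJ/mol.
B is eclipsed. CHO at 0° is eclipsed with I at 0° (13.2); H at 120° is eclipsed with H at 120° (4.2); H at 240° is eclipsed with H at 240° (4.2). Total 21.6 kJ/mol.
C is eclipsed. CHO at 0° is eclipsed with H at 0° (5.8); H at 120° is eclipsed with I at 120° (6.3); H at 240° is eclipsed with H at 240° (4.2). Total 16.3 kJ/mol.
B has the highest total (21.6 kJ/mol).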